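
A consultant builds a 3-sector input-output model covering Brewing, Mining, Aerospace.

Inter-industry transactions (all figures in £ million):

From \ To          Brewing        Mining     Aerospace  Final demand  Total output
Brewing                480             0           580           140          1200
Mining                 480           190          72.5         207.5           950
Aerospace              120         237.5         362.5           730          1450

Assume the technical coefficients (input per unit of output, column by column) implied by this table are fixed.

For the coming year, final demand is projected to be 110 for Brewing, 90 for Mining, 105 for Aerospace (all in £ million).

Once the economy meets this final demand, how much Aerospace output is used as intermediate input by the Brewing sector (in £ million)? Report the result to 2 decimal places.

Technical coefficients a_ij = z_ij / X_j:
  a_BB = 480/1200 = 0.40, a_MB = 480/1200 = 0.40, a_AB = 120/1200 = 0.10
  a_BM = 0/950 = 0.00, a_MM = 190/950 = 0.20, a_AM = 237.5/950 = 0.25
  a_BA = 580/1450 = 0.40, a_MA = 72.5/1450 = 0.05, a_AA = 362.5/1450 = 0.25
I − A =
  [   0.60     0.00    -0.40]
  [  -0.40     0.80    -0.05]
  [  -0.10    -0.25     0.75]
Cofactors of I−A, C_ij = (−1)^(i+j)·(minor ij) (rows/columns in the sector order above):
  C_11 = (0.80)(0.75) − (-0.05)(-0.25) = 0.5875
  C_12 = −[(-0.40)(0.75) − (-0.05)(-0.10)] = 0.3050
  C_13 = (-0.40)(-0.25) − (0.80)(-0.10) = 0.1800
  C_21 = −[(0.00)(0.75) − (-0.40)(-0.25)] = 0.1000
  C_22 = (0.60)(0.75) − (-0.40)(-0.10) = 0.4100
  C_23 = −[(0.60)(-0.25) − (0.00)(-0.10)] = 0.1500
  C_31 = (0.00)(-0.05) − (-0.40)(0.80) = 0.3200
  C_32 = −[(0.60)(-0.05) − (-0.40)(-0.40)] = 0.1900
  C_33 = (0.60)(0.80) − (0.00)(-0.40) = 0.4800
det(I−A) = Σ_j (I−A)_1j·C_1j = (0.60)(0.5875) + (0.00)(0.3050) + (-0.40)(0.1800) = 0.2805
adj(I−A) = Cᵀ =
  [ 0.5875   0.1000   0.3200]
  [ 0.3050   0.4100   0.1900]
  [ 0.1800   0.1500   0.4800]
(I − A)⁻¹ = adj(I−A) / det(I−A) ≈
  [   2.0945     0.3565     1.1408]
  [   1.0873     1.4617     0.6774]
  [   0.6417     0.5348     1.7112]
First solve x = (I − A)⁻¹ d = adj(I−A)·d / det(I−A); in particular x_B = (0.5875·110 + 0.1000·90 + 0.3200·105) / 0.2805 = 107.225 / 0.2805 ≈ 382.2638.
Intermediate flow from A to B: z_AB = a_AB · x_B = 0.10 × 107.225 / 0.2805 = 10.7225 / 0.2805 ≈ 38.23.

z_AB = 38.23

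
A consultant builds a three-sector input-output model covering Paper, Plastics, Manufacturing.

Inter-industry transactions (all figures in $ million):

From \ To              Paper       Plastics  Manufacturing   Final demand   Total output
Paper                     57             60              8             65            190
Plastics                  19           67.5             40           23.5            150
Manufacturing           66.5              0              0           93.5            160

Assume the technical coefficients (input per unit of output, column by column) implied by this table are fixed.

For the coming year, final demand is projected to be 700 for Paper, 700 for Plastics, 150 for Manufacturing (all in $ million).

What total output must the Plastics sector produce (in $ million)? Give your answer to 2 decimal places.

Technical coefficients a_ij = z_ij / X_j:
  a_11 = 57/190 = 0.30, a_21 = 19/190 = 0.10, a_31 = 66.5/190 = 0.35
  a_12 = 60/150 = 0.40, a_22 = 67.5/150 = 0.45, a_32 = 0/150 = 0.00
  a_13 = 8/160 = 0.05, a_23 = 40/160 = 0.25, a_33 = 0/160 = 0.00
I − A =
  [   0.70    -0.40    -0.05]
  [  -0.10     0.55    -0.25]
  [  -0.35     0.00     1.00]
Cofactors of I−A, C_ij = (−1)^(i+j)·(minor ij) (rows/columns in the sector order above):
  C_11 = (0.55)(1.00) − (-0.25)(0.00) = 0.5500
  C_12 = −[(-0.10)(1.00) − (-0.25)(-0.35)] = 0.1875
  C_13 = (-0.10)(0.00) − (0.55)(-0.35) = 0.1925
  C_21 = −[(-0.40)(1.00) − (-0.05)(0.00)] = 0.4000
  C_22 = (0.70)(1.00) − (-0.05)(-0.35) = 0.6825
  C_23 = −[(0.70)(0.00) − (-0.40)(-0.35)] = 0.1400
  C_31 = (-0.40)(-0.25) − (-0.05)(0.55) = 0.1275
  C_32 = −[(0.70)(-0.25) − (-0.05)(-0.10)] = 0.1800
  C_33 = (0.70)(0.55) − (-0.40)(-0.10) = 0.3450
det(I−A) = Σ_j (I−A)_1j·C_1j = (0.70)(0.5500) + (-0.40)(0.1875) + (-0.05)(0.1925) = 0.300375
adj(I−A) = Cᵀ =
  [ 0.5500   0.4000   0.1275]
  [ 0.1875   0.6825   0.1800]
  [ 0.1925   0.1400   0.3450]
(I − A)⁻¹ = adj(I−A) / det(I−A) ≈
  [   1.8310     1.3317     0.4245]
  [   0.6242     2.2722     0.5993]
  [   0.6409     0.4661     1.1486]
x = (I − A)⁻¹ d = adj(I−A)·d / det(I−A), with det(I−A) = 0.300375:
  x_1 = (0.5500·700 + 0.4000·700 + 0.1275·150) / 0.300375 = 684.125 / 0.300375 ≈ 2277.57
  x_2 = (0.1875·700 + 0.6825·700 + 0.1800·150) / 0.300375 = 636.00 / 0.300375 ≈ 2117.35
  x_3 = (0.1925·700 + 0.1400·700 + 0.3450·150) / 0.300375 = 284.50 / 0.300375 ≈ 947.15

x_2 = 2117.35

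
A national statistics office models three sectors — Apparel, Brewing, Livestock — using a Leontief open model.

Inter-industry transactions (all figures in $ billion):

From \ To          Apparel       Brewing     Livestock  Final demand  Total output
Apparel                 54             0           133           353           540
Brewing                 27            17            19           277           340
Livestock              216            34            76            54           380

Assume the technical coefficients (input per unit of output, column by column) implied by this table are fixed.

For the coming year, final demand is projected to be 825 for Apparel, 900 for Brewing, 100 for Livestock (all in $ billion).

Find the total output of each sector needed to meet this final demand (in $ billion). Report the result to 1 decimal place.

Technical coefficients a_ij = z_ij / X_j:
  a_AA = 54/540 = 0.10, a_BA = 27/540 = 0.05, a_LA = 216/540 = 0.40
  a_AB = 0/340 = 0.00, a_BB = 17/340 = 0.05, a_LB = 34/340 = 0.10
  a_AL = 133/380 = 0.35, a_BL = 19/380 = 0.05, a_LL = 76/380 = 0.20
I − A =
  [   0.90     0.00    -0.35]
  [  -0.05     0.95    -0.05]
  [  -0.40    -0.10     0.80]
Cofactors of I−A, C_ij = (−1)^(i+j)·(minor ij) (rows/columns in the sector order above):
  C_11 = (0.95)(0.80) − (-0.05)(-0.10) = 0.7550
  C_12 = −[(-0.05)(0.80) − (-0.05)(-0.40)] = 0.0600
  C_13 = (-0.05)(-0.10) − (0.95)(-0.40) = 0.3850
  C_21 = −[(0.00)(0.80) − (-0.35)(-0.10)] = 0.0350
  C_22 = (0.90)(0.80) − (-0.35)(-0.40) = 0.5800
  C_23 = −[(0.90)(-0.10) − (0.00)(-0.40)] = 0.0900
  C_31 = (0.00)(-0.05) − (-0.35)(0.95) = 0.3325
  C_32 = −[(0.90)(-0.05) − (-0.35)(-0.05)] = 0.0625
  C_33 = (0.90)(0.95) − (0.00)(-0.05) = 0.8550
det(I−A) = Σ_j (I−A)_1j·C_1j = (0.90)(0.7550) + (0.00)(0.0600) + (-0.35)(0.3850) = 0.54475
adj(I−A) = Cᵀ =
  [ 0.7550   0.0350   0.3325]
  [ 0.0600   0.5800   0.0625]
  [ 0.3850   0.0900   0.8550]
(I − A)⁻¹ = adj(I−A) / det(I−A) ≈
  [   1.3860     0.0642     0.6104]
  [   0.1101     1.0647     0.1147]
  [   0.7067     0.1652     1.5695]
x = (I − A)⁻¹ d = adj(I−A)·d / det(I−A), with det(I−A) = 0.54475:
  x_A = (0.7550·825 + 0.0350·900 + 0.3325·100) / 0.54475 = 687.625 / 0.54475 ≈ 1262.3
  x_B = (0.0600·825 + 0.5800·900 + 0.0625·100) / 0.54475 = 577.75 / 0.54475 ≈ 1060.6
  x_L = (0.3850·825 + 0.0900·900 + 0.8550·100) / 0.54475 = 484.125 / 0.54475 ≈ 888.7

x_A = 1262.3, x_B = 1060.6, x_L = 888.7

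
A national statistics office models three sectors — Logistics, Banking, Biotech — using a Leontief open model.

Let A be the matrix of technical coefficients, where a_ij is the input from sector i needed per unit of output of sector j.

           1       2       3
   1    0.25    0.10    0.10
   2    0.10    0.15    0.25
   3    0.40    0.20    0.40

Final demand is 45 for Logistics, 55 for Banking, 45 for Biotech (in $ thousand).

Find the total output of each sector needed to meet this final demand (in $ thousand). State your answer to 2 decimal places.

I − A =
  [   0.75    -0.10    -0.10]
  [  -0.10     0.85    -0.25]
  [  -0.40    -0.20     0.60]
Cofactors of I−A, C_ij = (−1)^(i+j)·(minor ij) (rows/columns in the sector order above):
  C_11 = (0.85)(0.60) − (-0.25)(-0.20) = 0.4600
  C_12 = −[(-0.10)(0.60) − (-0.25)(-0.40)] = 0.1600
  C_13 = (-0.10)(-0.20) − (0.85)(-0.40) = 0.3600
  C_21 = −[(-0.10)(0.60) − (-0.10)(-0.20)] = 0.0800
  C_22 = (0.75)(0.60) − (-0.10)(-0.40) = 0.4100
  C_23 = −[(0.75)(-0.20) − (-0.10)(-0.40)] = 0.1900
  C_31 = (-0.10)(-0.25) − (-0.10)(0.85) = 0.1100
  C_32 = −[(0.75)(-0.25) − (-0.10)(-0.10)] = 0.1975
  C_33 = (0.75)(0.85) − (-0.10)(-0.10) = 0.6275
det(I−A) = Σ_j (I−A)_1j·C_1j = (0.75)(0.4600) + (-0.10)(0.1600) + (-0.10)(0.3600) = 0.2930
adj(I−A) = Cᵀ =
  [ 0.4600   0.0800   0.1100]
  [ 0.1600   0.4100   0.1975]
  [ 0.3600   0.1900   0.6275]
(I − A)⁻¹ = adj(I−A) / det(I−A) ≈
  [   1.5700     0.2730     0.3754]
  [   0.5461     1.3993     0.6741]
  [   1.2287     0.6485     2.1416]
x = (I − A)⁻¹ d = adj(I−A)·d / det(I−A), with det(I−A) = 0.2930:
  x_1 = (0.4600·45 + 0.0800·55 + 0.1100·45) / 0.2930 = 30.05 / 0.2930 ≈ 102.56
  x_2 = (0.1600·45 + 0.4100·55 + 0.1975·45) / 0.2930 = 38.6375 / 0.2930 ≈ 131.87
  x_3 = (0.3600·45 + 0.1900·55 + 0.6275·45) / 0.2930 = 54.8875 / 0.2930 ≈ 187.33

x_1 = 102.56, x_2 = 131.87, x_3 = 187.33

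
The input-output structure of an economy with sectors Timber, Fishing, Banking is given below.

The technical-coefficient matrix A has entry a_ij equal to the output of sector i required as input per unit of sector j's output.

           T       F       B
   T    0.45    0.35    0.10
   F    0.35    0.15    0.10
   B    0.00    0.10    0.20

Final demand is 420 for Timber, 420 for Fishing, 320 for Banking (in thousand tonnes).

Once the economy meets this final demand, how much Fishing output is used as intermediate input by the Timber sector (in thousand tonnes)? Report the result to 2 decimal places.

z_FT = 578.88

I − A =
  [   0.55    -0.35    -0.10]
  [  -0.35     0.85    -0.10]
  [   0.00    -0.10     0.80]
Cofactors of I−A, C_ij = (−1)^(i+j)·(minor ij) (rows/columns in the sector order above):
  C_11 = (0.85)(0.80) − (-0.10)(-0.10) = 0.6700
  C_12 = −[(-0.35)(0.80) − (-0.10)(0.00)] = 0.2800
  C_13 = (-0.35)(-0.10) − (0.85)(0.00) = 0.0350
  C_21 = −[(-0.35)(0.80) − (-0.10)(-0.10)] = 0.2900
  C_22 = (0.55)(0.80) − (-0.10)(0.00) = 0.4400
  C_23 = −[(0.55)(-0.10) − (-0.35)(0.00)] = 0.0550
  C_31 = (-0.35)(-0.10) − (-0.10)(0.85) = 0.1200
  C_32 = −[(0.55)(-0.10) − (-0.10)(-0.35)] = 0.0900
  C_33 = (0.55)(0.85) − (-0.35)(-0.35) = 0.3450
det(I−A) = Σ_j (I−A)_1j·C_1j = (0.55)(0.6700) + (-0.35)(0.2800) + (-0.10)(0.0350) = 0.2670
adj(I−A) = Cᵀ =
  [ 0.6700   0.2900   0.1200]
  [ 0.2800   0.4400   0.0900]
  [ 0.0350   0.0550   0.3450]
(I − A)⁻¹ = adj(I−A) / det(I−A) ≈
  [   2.5094     1.0861     0.4494]
  [   1.0487     1.6479     0.3371]
  [   0.1311     0.2060     1.2921]
First solve x = (I − A)⁻¹ d = adj(I−A)·d / det(I−A); in particular x_T = (0.6700·420 + 0.2900·420 + 0.1200·320) / 0.2670 = 441.60 / 0.2670 ≈ 1653.9326.
Intermediate flow from F to T: z_FT = a_FT · x_T = 0.35 × 441.60 / 0.2670 = 154.56 / 0.2670 ≈ 578.88.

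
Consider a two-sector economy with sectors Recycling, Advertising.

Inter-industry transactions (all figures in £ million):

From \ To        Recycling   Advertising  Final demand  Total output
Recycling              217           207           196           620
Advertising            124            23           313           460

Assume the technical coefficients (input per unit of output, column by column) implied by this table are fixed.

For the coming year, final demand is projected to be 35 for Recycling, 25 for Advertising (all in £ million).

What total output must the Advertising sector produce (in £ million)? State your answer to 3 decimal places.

Technical coefficients a_ij = z_ij / X_j:
  a_11 = 217/620 = 0.35, a_21 = 124/620 = 0.20
  a_12 = 207/460 = 0.45, a_22 = 23/460 = 0.05
I − A =
  [   0.65    -0.45]
  [  -0.20     0.95]
det(I−A) = (0.65)(0.95) − (-0.45)(-0.20) = 0.5275
adj(I−A) = [[0.95, 0.45], [0.20, 0.65]]
(I − A)⁻¹ = adj(I−A) / det(I−A) ≈
  [   1.8009     0.8531]
  [   0.3791     1.2322]
x = (I − A)⁻¹ d = adj(I−A)·d / det(I−A), with det(I−A) = 0.5275:
  x_1 = (0.95·35 + 0.45·25) / 0.5275 = 44.50 / 0.5275 ≈ 84.360
  x_2 = (0.20·35 + 0.65·25) / 0.5275 = 23.25 / 0.5275 ≈ 44.076

x_2 = 44.076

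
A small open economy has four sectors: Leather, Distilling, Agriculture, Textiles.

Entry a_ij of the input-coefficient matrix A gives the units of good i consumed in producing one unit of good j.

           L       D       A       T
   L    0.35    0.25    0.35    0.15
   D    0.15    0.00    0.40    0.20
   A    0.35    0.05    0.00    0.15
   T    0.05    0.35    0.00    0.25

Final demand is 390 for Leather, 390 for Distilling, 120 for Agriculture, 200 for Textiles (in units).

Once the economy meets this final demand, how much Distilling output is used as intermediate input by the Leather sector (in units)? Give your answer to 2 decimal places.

I − A =
  [   0.65    -0.25    -0.35    -0.15]
  [  -0.15     1.00    -0.40    -0.20]
  [  -0.35    -0.05     1.00    -0.15]
  [  -0.05    -0.35     0.00     0.75]
Compute the cofactors C_ij = (−1)^(i+j)·(3×3 minor ij) of I−A; the adjugate is their transpose:
adj(I−A) = Cᵀ =
  [ 0.644000   0.271500   0.334000   0.268000]
  [ 0.230500   0.385500   0.234875   0.195875]
  [ 0.259500   0.144000   0.396000   0.169500]
  [ 0.150500   0.198000   0.131875   0.439375]
det(I−A) = Σ_j (I−A)_1j·C_1j = (0.65)(0.644000) + (-0.25)(0.230500) + (-0.35)(0.259500) + (-0.15)(0.150500) = 0.247575
(I − A)⁻¹ = adj(I−A) / det(I−A) ≈
  [   2.6012     1.0966     1.3491     1.0825]
  [   0.9310     1.5571     0.9487     0.7912]
  [   1.0482     0.5816     1.5995     0.6846]
  [   0.6079     0.7998     0.5327     1.7747]
First solve x = (I − A)⁻¹ d = adj(I−A)·d / det(I−A); in particular x_L = (0.644000·390 + 0.271500·390 + 0.334000·120 + 0.268000·200) / 0.247575 = 450.725 / 0.247575 ≈ 1820.5594.
Intermediate flow from D to L: z_DL = a_DL · x_L = 0.15 × 450.725 / 0.247575 = 67.60875 / 0.247575 ≈ 273.08.

z_DL = 273.08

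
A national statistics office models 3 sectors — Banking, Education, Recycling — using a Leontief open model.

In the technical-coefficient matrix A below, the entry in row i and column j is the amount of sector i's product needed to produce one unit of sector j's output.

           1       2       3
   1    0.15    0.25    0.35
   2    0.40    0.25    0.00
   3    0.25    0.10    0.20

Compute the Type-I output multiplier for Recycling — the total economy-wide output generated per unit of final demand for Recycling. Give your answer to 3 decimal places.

m_3 = 2.683

I − A =
  [   0.85    -0.25    -0.35]
  [  -0.40     0.75     0.00]
  [  -0.25    -0.10     0.80]
Cofactors of I−A, C_ij = (−1)^(i+j)·(minor ij) (rows/columns in the sector order above):
  C_11 = (0.75)(0.80) − (0.00)(-0.10) = 0.6000
  C_12 = −[(-0.40)(0.80) − (0.00)(-0.25)] = 0.3200
  C_13 = (-0.40)(-0.10) − (0.75)(-0.25) = 0.2275
  C_21 = −[(-0.25)(0.80) − (-0.35)(-0.10)] = 0.2350
  C_22 = (0.85)(0.80) − (-0.35)(-0.25) = 0.5925
  C_23 = −[(0.85)(-0.10) − (-0.25)(-0.25)] = 0.1475
  C_31 = (-0.25)(0.00) − (-0.35)(0.75) = 0.2625
  C_32 = −[(0.85)(0.00) − (-0.35)(-0.40)] = 0.1400
  C_33 = (0.85)(0.75) − (-0.25)(-0.40) = 0.5375
det(I−A) = Σ_j (I−A)_1j·C_1j = (0.85)(0.6000) + (-0.25)(0.3200) + (-0.35)(0.2275) = 0.350375
adj(I−A) = Cᵀ =
  [ 0.6000   0.2350   0.2625]
  [ 0.3200   0.5925   0.1400]
  [ 0.2275   0.1475   0.5375]
(I − A)⁻¹ = adj(I−A) / det(I−A) ≈
  [   1.7125     0.6707     0.7492]
  [   0.9133     1.6910     0.3996]
  [   0.6493     0.4210     1.5341]
The output multiplier for sector j is the column-j sum of the Leontief inverse (I − A)⁻¹ = adj(I−A) / det(I−A).
Column 3 of adj(I−A): (0.2625, 0.1400, 0.5375); det(I−A) = 0.350375.
m_3 = (0.2625 + 0.1400 + 0.5375) / 0.350375 = 0.94 / 0.350375 ≈ 2.683.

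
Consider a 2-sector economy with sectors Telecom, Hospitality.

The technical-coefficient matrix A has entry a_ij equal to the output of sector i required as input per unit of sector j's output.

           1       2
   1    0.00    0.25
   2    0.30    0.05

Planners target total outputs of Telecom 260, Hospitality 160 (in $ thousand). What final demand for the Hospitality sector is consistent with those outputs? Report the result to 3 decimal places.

d_2 = 74.000

I − A =
  [   1.00    -0.25]
  [  -0.30     0.95]
d = (I − A) x:
  d_1 = (+1.00)·260 + (-0.25)·160 = 220.000
  d_2 = (-0.30)·260 + (+0.95)·160 = 74.000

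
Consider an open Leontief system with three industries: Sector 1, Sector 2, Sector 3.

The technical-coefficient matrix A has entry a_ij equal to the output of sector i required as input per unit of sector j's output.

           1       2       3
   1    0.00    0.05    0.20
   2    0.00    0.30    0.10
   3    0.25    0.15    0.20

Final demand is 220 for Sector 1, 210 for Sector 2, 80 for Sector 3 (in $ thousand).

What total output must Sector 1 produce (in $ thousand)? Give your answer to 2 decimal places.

I − A =
  [   1.00    -0.05    -0.20]
  [   0.00     0.70    -0.10]
  [  -0.25    -0.15     0.80]
Cofactors of I−A, C_ij = (−1)^(i+j)·(minor ij) (rows/columns in the sector order above):
  C_11 = (0.70)(0.80) − (-0.10)(-0.15) = 0.5450
  C_12 = −[(0.00)(0.80) − (-0.10)(-0.25)] = 0.0250
  C_13 = (0.00)(-0.15) − (0.70)(-0.25) = 0.1750
  C_21 = −[(-0.05)(0.80) − (-0.20)(-0.15)] = 0.0700
  C_22 = (1.00)(0.80) − (-0.20)(-0.25) = 0.7500
  C_23 = −[(1.00)(-0.15) − (-0.05)(-0.25)] = 0.1625
  C_31 = (-0.05)(-0.10) − (-0.20)(0.70) = 0.1450
  C_32 = −[(1.00)(-0.10) − (-0.20)(0.00)] = 0.1000
  C_33 = (1.00)(0.70) − (-0.05)(0.00) = 0.7000
det(I−A) = Σ_j (I−A)_1j·C_1j = (1.00)(0.5450) + (-0.05)(0.0250) + (-0.20)(0.1750) = 0.50875
adj(I−A) = Cᵀ =
  [ 0.5450   0.0700   0.1450]
  [ 0.0250   0.7500   0.1000]
  [ 0.1750   0.1625   0.7000]
(I − A)⁻¹ = adj(I−A) / det(I−A) ≈
  [   1.0713     0.1376     0.2850]
  [   0.0491     1.4742     0.1966]
  [   0.3440     0.3194     1.3759]
x = (I − A)⁻¹ d = adj(I−A)·d / det(I−A), with det(I−A) = 0.50875:
  x_1 = (0.5450·220 + 0.0700·210 + 0.1450·80) / 0.50875 = 146.20 / 0.50875 ≈ 287.37
  x_2 = (0.0250·220 + 0.7500·210 + 0.1000·80) / 0.50875 = 171.00 / 0.50875 ≈ 336.12
  x_3 = (0.1750·220 + 0.1625·210 + 0.7000·80) / 0.50875 = 128.625 / 0.50875 ≈ 252.83

x_1 = 287.37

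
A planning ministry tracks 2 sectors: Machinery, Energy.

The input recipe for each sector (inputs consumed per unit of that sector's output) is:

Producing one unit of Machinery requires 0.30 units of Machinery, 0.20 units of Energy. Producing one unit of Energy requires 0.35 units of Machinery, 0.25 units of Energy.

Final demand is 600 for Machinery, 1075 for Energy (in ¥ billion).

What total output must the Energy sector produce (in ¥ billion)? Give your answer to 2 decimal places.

x_E = 1917.58

I − A =
  [   0.70    -0.35]
  [  -0.20     0.75]
det(I−A) = (0.70)(0.75) − (-0.35)(-0.20) = 0.4550
adj(I−A) = [[0.75, 0.35], [0.20, 0.70]]
(I − A)⁻¹ = adj(I−A) / det(I−A) ≈
  [   1.6484     0.7692]
  [   0.4396     1.5385]
x = (I − A)⁻¹ d = adj(I−A)·d / det(I−A), with det(I−A) = 0.4550:
  x_M = (0.75·600 + 0.35·1075) / 0.4550 = 826.25 / 0.4550 ≈ 1815.93
  x_E = (0.20·600 + 0.70·1075) / 0.4550 = 872.50 / 0.4550 ≈ 1917.58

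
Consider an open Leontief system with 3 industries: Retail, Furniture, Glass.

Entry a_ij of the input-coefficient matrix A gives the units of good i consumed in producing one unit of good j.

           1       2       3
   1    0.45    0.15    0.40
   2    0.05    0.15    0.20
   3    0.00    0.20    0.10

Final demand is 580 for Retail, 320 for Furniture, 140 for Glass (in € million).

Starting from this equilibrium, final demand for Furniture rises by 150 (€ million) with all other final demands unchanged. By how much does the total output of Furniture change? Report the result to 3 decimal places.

I − A =
  [   0.55    -0.15    -0.40]
  [  -0.05     0.85    -0.20]
  [   0.00    -0.20     0.90]
Cofactors of I−A, C_ij = (−1)^(i+j)·(minor ij) (rows/columns in the sector order above):
  C_11 = (0.85)(0.90) − (-0.20)(-0.20) = 0.7250
  C_12 = −[(-0.05)(0.90) − (-0.20)(0.00)] = 0.0450
  C_13 = (-0.05)(-0.20) − (0.85)(0.00) = 0.0100
  C_21 = −[(-0.15)(0.90) − (-0.40)(-0.20)] = 0.2150
  C_22 = (0.55)(0.90) − (-0.40)(0.00) = 0.4950
  C_23 = −[(0.55)(-0.20) − (-0.15)(0.00)] = 0.1100
  C_31 = (-0.15)(-0.20) − (-0.40)(0.85) = 0.3700
  C_32 = −[(0.55)(-0.20) − (-0.40)(-0.05)] = 0.1300
  C_33 = (0.55)(0.85) − (-0.15)(-0.05) = 0.4600
det(I−A) = Σ_j (I−A)_1j·C_1j = (0.55)(0.7250) + (-0.15)(0.0450) + (-0.40)(0.0100) = 0.3880
adj(I−A) = Cᵀ =
  [ 0.7250   0.2150   0.3700]
  [ 0.0450   0.4950   0.1300]
  [ 0.0100   0.1100   0.4600]
(I − A)⁻¹ = adj(I−A) / det(I−A) ≈
  [   1.8686     0.5541     0.9536]
  [   0.1160     1.2758     0.3351]
  [   0.0258     0.2835     1.1856]
Δx = (I − A)⁻¹ Δd with Δd having +150 in the Furniture component and 0 elsewhere.
So Δx_2 = L_22 · (+150), where L_22 = adj(I−A)_22 / det(I−A) = 0.4950 / 0.3880.
Δx_2 = 0.4950 × (+150) / 0.3880 = 74.25 / 0.3880 ≈ 191.366.

Δx_2 = 191.366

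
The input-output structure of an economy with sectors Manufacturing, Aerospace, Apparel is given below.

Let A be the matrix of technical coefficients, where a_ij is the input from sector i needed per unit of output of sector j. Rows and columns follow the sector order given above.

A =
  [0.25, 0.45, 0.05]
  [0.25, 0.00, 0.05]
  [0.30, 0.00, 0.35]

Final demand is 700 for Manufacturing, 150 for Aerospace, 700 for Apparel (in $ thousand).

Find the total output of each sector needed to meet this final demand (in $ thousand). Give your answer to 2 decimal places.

I − A =
  [   0.75    -0.45    -0.05]
  [  -0.25     1.00    -0.05]
  [  -0.30     0.00     0.65]
Cofactors of I−A, C_ij = (−1)^(i+j)·(minor ij) (rows/columns in the sector order above):
  C_11 = (1.00)(0.65) − (-0.05)(0.00) = 0.6500
  C_12 = −[(-0.25)(0.65) − (-0.05)(-0.30)] = 0.1775
  C_13 = (-0.25)(0.00) − (1.00)(-0.30) = 0.3000
  C_21 = −[(-0.45)(0.65) − (-0.05)(0.00)] = 0.2925
  C_22 = (0.75)(0.65) − (-0.05)(-0.30) = 0.4725
  C_23 = −[(0.75)(0.00) − (-0.45)(-0.30)] = 0.1350
  C_31 = (-0.45)(-0.05) − (-0.05)(1.00) = 0.0725
  C_32 = −[(0.75)(-0.05) − (-0.05)(-0.25)] = 0.0500
  C_33 = (0.75)(1.00) − (-0.45)(-0.25) = 0.6375
det(I−A) = Σ_j (I−A)_1j·C_1j = (0.75)(0.6500) + (-0.45)(0.1775) + (-0.05)(0.3000) = 0.392625
adj(I−A) = Cᵀ =
  [ 0.6500   0.2925   0.0725]
  [ 0.1775   0.4725   0.0500]
  [ 0.3000   0.1350   0.6375]
(I − A)⁻¹ = adj(I−A) / det(I−A) ≈
  [   1.6555     0.7450     0.1847]
  [   0.4521     1.2034     0.1273]
  [   0.7641     0.3438     1.6237]
x = (I − A)⁻¹ d = adj(I−A)·d / det(I−A), with det(I−A) = 0.392625:
  x_1 = (0.6500·700 + 0.2925·150 + 0.0725·700) / 0.392625 = 549.625 / 0.392625 ≈ 1399.87
  x_2 = (0.1775·700 + 0.4725·150 + 0.0500·700) / 0.392625 = 230.125 / 0.392625 ≈ 586.12
  x_3 = (0.3000·700 + 0.1350·150 + 0.6375·700) / 0.392625 = 676.50 / 0.392625 ≈ 1723.02

x_1 = 1399.87, x_2 = 586.12, x_3 = 1723.02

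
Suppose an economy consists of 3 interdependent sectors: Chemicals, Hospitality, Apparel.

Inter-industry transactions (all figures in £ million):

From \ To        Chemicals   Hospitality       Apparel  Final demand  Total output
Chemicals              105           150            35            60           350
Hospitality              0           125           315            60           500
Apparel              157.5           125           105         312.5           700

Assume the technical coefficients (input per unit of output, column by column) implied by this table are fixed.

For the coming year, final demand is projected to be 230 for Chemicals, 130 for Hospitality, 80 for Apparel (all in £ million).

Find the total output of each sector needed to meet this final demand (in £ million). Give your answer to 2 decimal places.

x_1 = 584.13, x_2 = 504.36, x_3 = 551.70

Technical coefficients a_ij = z_ij / X_j:
  a_11 = 105/350 = 0.30, a_21 = 0/350 = 0.00, a_31 = 157.5/350 = 0.45
  a_12 = 150/500 = 0.30, a_22 = 125/500 = 0.25, a_32 = 125/500 = 0.25
  a_13 = 35/700 = 0.05, a_23 = 315/700 = 0.45, a_33 = 105/700 = 0.15
I − A =
  [   0.70    -0.30    -0.05]
  [   0.00     0.75    -0.45]
  [  -0.45    -0.25     0.85]
Cofactors of I−A, C_ij = (−1)^(i+j)·(minor ij) (rows/columns in the sector order above):
  C_11 = (0.75)(0.85) − (-0.45)(-0.25) = 0.5250
  C_12 = −[(0.00)(0.85) − (-0.45)(-0.45)] = 0.2025
  C_13 = (0.00)(-0.25) − (0.75)(-0.45) = 0.3375
  C_21 = −[(-0.30)(0.85) − (-0.05)(-0.25)] = 0.2675
  C_22 = (0.70)(0.85) − (-0.05)(-0.45) = 0.5725
  C_23 = −[(0.70)(-0.25) − (-0.30)(-0.45)] = 0.3100
  C_31 = (-0.30)(-0.45) − (-0.05)(0.75) = 0.1725
  C_32 = −[(0.70)(-0.45) − (-0.05)(0.00)] = 0.3150
  C_33 = (0.70)(0.75) − (-0.30)(0.00) = 0.5250
det(I−A) = Σ_j (I−A)_1j·C_1j = (0.70)(0.5250) + (-0.30)(0.2025) + (-0.05)(0.3375) = 0.289875
adj(I−A) = Cᵀ =
  [ 0.5250   0.2675   0.1725]
  [ 0.2025   0.5725   0.3150]
  [ 0.3375   0.3100   0.5250]
(I − A)⁻¹ = adj(I−A) / det(I−A) ≈
  [   1.8111     0.9228     0.5951]
  [   0.6986     1.9750     1.0867]
  [   1.1643     1.0694     1.8111]
x = (I − A)⁻¹ d = adj(I−A)·d / det(I−A), with det(I−A) = 0.289875:
  x_1 = (0.5250·230 + 0.2675·130 + 0.1725·80) / 0.289875 = 169.325 / 0.289875 ≈ 584.13
  x_2 = (0.2025·230 + 0.5725·130 + 0.3150·80) / 0.289875 = 146.20 / 0.289875 ≈ 504.36
  x_3 = (0.3375·230 + 0.3100·130 + 0.5250·80) / 0.289875 = 159.925 / 0.289875 ≈ 551.70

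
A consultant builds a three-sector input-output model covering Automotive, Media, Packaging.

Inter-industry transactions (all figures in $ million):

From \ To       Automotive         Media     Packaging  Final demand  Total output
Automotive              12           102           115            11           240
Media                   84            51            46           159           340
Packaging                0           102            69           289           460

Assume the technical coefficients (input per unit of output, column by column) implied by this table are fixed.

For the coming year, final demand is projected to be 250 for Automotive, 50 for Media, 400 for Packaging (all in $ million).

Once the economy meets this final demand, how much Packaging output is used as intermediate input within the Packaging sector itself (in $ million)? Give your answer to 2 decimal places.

Technical coefficients a_ij = z_ij / X_j:
  a_AA = 12/240 = 0.05, a_MA = 84/240 = 0.35, a_PA = 0/240 = 0.00
  a_AM = 102/340 = 0.30, a_MM = 51/340 = 0.15, a_PM = 102/340 = 0.30
  a_AP = 115/460 = 0.25, a_MP = 46/460 = 0.10, a_PP = 69/460 = 0.15
I − A =
  [   0.95    -0.30    -0.25]
  [  -0.35     0.85    -0.10]
  [   0.00    -0.30     0.85]
Cofactors of I−A, C_ij = (−1)^(i+j)·(minor ij) (rows/columns in the sector order above):
  C_11 = (0.85)(0.85) − (-0.10)(-0.30) = 0.6925
  C_12 = −[(-0.35)(0.85) − (-0.10)(0.00)] = 0.2975
  C_13 = (-0.35)(-0.30) − (0.85)(0.00) = 0.1050
  C_21 = −[(-0.30)(0.85) − (-0.25)(-0.30)] = 0.3300
  C_22 = (0.95)(0.85) − (-0.25)(0.00) = 0.8075
  C_23 = −[(0.95)(-0.30) − (-0.30)(0.00)] = 0.2850
  C_31 = (-0.30)(-0.10) − (-0.25)(0.85) = 0.2425
  C_32 = −[(0.95)(-0.10) − (-0.25)(-0.35)] = 0.1825
  C_33 = (0.95)(0.85) − (-0.30)(-0.35) = 0.7025
det(I−A) = Σ_j (I−A)_1j·C_1j = (0.95)(0.6925) + (-0.30)(0.2975) + (-0.25)(0.1050) = 0.542375
adj(I−A) = Cᵀ =
  [ 0.6925   0.3300   0.2425]
  [ 0.2975   0.8075   0.1825]
  [ 0.1050   0.2850   0.7025]
(I − A)⁻¹ = adj(I−A) / det(I−A) ≈
  [   1.2768     0.6084     0.4471]
  [   0.5485     1.4888     0.3365]
  [   0.1936     0.5255     1.2952]
First solve x = (I − A)⁻¹ d = adj(I−A)·d / det(I−A); in particular x_P = (0.1050·250 + 0.2850·50 + 0.7025·400) / 0.542375 = 321.50 / 0.542375 ≈ 592.7633.
Intermediate flow from P to P: z_PP = a_PP · x_P = 0.15 × 321.50 / 0.542375 = 48.225 / 0.542375 ≈ 88.91.

z_PP = 88.91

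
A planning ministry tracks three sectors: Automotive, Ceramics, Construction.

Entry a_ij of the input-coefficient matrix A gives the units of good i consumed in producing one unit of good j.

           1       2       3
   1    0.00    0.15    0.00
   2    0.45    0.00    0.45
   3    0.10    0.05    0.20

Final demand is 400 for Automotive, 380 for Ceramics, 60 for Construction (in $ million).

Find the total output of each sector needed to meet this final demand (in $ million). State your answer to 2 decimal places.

I − A =
  [   1.00    -0.15     0.00]
  [  -0.45     1.00    -0.45]
  [  -0.10    -0.05     0.80]
Cofactors of I−A, C_ij = (−1)^(i+j)·(minor ij) (rows/columns in the sector order above):
  C_11 = (1.00)(0.80) − (-0.45)(-0.05) = 0.7775
  C_12 = −[(-0.45)(0.80) − (-0.45)(-0.10)] = 0.4050
  C_13 = (-0.45)(-0.05) − (1.00)(-0.10) = 0.1225
  C_21 = −[(-0.15)(0.80) − (0.00)(-0.05)] = 0.1200
  C_22 = (1.00)(0.80) − (0.00)(-0.10) = 0.8000
  C_23 = −[(1.00)(-0.05) − (-0.15)(-0.10)] = 0.0650
  C_31 = (-0.15)(-0.45) − (0.00)(1.00) = 0.0675
  C_32 = −[(1.00)(-0.45) − (0.00)(-0.45)] = 0.4500
  C_33 = (1.00)(1.00) − (-0.15)(-0.45) = 0.9325
det(I−A) = Σ_j (I−A)_1j·C_1j = (1.00)(0.7775) + (-0.15)(0.4050) + (0.00)(0.1225) = 0.71675
adj(I−A) = Cᵀ =
  [ 0.7775   0.1200   0.0675]
  [ 0.4050   0.8000   0.4500]
  [ 0.1225   0.0650   0.9325]
(I − A)⁻¹ = adj(I−A) / det(I−A) ≈
  [   1.0848     0.1674     0.0942]
  [   0.5651     1.1161     0.6278]
  [   0.1709     0.0907     1.3010]
x = (I − A)⁻¹ d = adj(I−A)·d / det(I−A), with det(I−A) = 0.71675:
  x_1 = (0.7775·400 + 0.1200·380 + 0.0675·60) / 0.71675 = 360.65 / 0.71675 ≈ 503.17
  x_2 = (0.4050·400 + 0.8000·380 + 0.4500·60) / 0.71675 = 493.00 / 0.71675 ≈ 687.83
  x_3 = (0.1225·400 + 0.0650·380 + 0.9325·60) / 0.71675 = 129.65 / 0.71675 ≈ 180.89

x_1 = 503.17, x_2 = 687.83, x_3 = 180.89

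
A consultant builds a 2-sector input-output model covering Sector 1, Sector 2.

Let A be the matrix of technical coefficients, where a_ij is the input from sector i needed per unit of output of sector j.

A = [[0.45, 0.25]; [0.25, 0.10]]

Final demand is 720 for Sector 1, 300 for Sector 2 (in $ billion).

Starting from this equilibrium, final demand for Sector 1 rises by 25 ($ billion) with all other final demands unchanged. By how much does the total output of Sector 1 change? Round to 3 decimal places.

I − A =
  [   0.55    -0.25]
  [  -0.25     0.90]
det(I−A) = (0.55)(0.90) − (-0.25)(-0.25) = 0.4325
adj(I−A) = [[0.90, 0.25], [0.25, 0.55]]
(I − A)⁻¹ = adj(I−A) / det(I−A) ≈
  [   2.0809     0.5780]
  [   0.5780     1.2717]
Δx = (I − A)⁻¹ Δd with Δd having +25 in the Sector 1 component and 0 elsewhere.
So Δx_1 = L_11 · (+25), where L_11 = adj(I−A)_11 / det(I−A) = 0.90 / 0.4325.
Δx_1 = 0.90 × (+25) / 0.4325 = 22.50 / 0.4325 ≈ 52.023.

Δx_1 = 52.023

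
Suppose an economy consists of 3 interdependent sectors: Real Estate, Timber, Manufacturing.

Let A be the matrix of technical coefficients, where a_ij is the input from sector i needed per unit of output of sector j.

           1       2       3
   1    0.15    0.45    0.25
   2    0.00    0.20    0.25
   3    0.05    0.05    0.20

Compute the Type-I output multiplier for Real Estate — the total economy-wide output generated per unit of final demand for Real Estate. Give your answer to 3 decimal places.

m_1 = 1.313

I − A =
  [   0.85    -0.45    -0.25]
  [   0.00     0.80    -0.25]
  [  -0.05    -0.05     0.80]
Cofactors of I−A, C_ij = (−1)^(i+j)·(minor ij) (rows/columns in the sector order above):
  C_11 = (0.80)(0.80) − (-0.25)(-0.05) = 0.6275
  C_12 = −[(0.00)(0.80) − (-0.25)(-0.05)] = 0.0125
  C_13 = (0.00)(-0.05) − (0.80)(-0.05) = 0.0400
  C_21 = −[(-0.45)(0.80) − (-0.25)(-0.05)] = 0.3725
  C_22 = (0.85)(0.80) − (-0.25)(-0.05) = 0.6675
  C_23 = −[(0.85)(-0.05) − (-0.45)(-0.05)] = 0.0650
  C_31 = (-0.45)(-0.25) − (-0.25)(0.80) = 0.3125
  C_32 = −[(0.85)(-0.25) − (-0.25)(0.00)] = 0.2125
  C_33 = (0.85)(0.80) − (-0.45)(0.00) = 0.6800
det(I−A) = Σ_j (I−A)_1j·C_1j = (0.85)(0.6275) + (-0.45)(0.0125) + (-0.25)(0.0400) = 0.51775
adj(I−A) = Cᵀ =
  [ 0.6275   0.3725   0.3125]
  [ 0.0125   0.6675   0.2125]
  [ 0.0400   0.0650   0.6800]
(I − A)⁻¹ = adj(I−A) / det(I−A) ≈
  [   1.2120     0.7195     0.6036]
  [   0.0241     1.2892     0.4104]
  [   0.0773     0.1255     1.3134]
The output multiplier for sector j is the column-j sum of the Leontief inverse (I − A)⁻¹ = adj(I−A) / det(I−A).
Column 1 of adj(I−A): (0.6275, 0.0125, 0.0400); det(I−A) = 0.51775.
m_1 = (0.6275 + 0.0125 + 0.0400) / 0.51775 = 0.68 / 0.51775 ≈ 1.313.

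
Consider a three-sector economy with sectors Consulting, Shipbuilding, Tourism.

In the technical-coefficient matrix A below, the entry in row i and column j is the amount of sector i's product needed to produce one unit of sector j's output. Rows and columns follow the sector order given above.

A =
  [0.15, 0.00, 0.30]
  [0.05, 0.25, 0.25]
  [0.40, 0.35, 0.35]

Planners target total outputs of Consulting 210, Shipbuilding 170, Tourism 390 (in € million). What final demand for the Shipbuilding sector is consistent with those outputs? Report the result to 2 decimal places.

I − A =
  [   0.85     0.00    -0.30]
  [  -0.05     0.75    -0.25]
  [  -0.40    -0.35     0.65]
d = (I − A) x:
  d_1 = (+0.85)·210 + (+0.00)·170 + (-0.30)·390 = 61.50
  d_2 = (-0.05)·210 + (+0.75)·170 + (-0.25)·390 = 19.50
  d_3 = (-0.40)·210 + (-0.35)·170 + (+0.65)·390 = 110.00

d_2 = 19.50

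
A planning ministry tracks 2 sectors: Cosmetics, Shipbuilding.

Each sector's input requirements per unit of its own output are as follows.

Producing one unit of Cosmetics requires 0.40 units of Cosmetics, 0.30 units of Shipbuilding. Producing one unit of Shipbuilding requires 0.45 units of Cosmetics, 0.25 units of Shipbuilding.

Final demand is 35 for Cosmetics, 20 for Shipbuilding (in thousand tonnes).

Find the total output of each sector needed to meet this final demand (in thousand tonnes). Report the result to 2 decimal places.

I − A =
  [   0.60    -0.45]
  [  -0.30     0.75]
det(I−A) = (0.60)(0.75) − (-0.45)(-0.30) = 0.3150
adj(I−A) = [[0.75, 0.45], [0.30, 0.60]]
(I − A)⁻¹ = adj(I−A) / det(I−A) ≈
  [   2.3810     1.4286]
  [   0.9524     1.9048]
x = (I − A)⁻¹ d = adj(I−A)·d / det(I−A), with det(I−A) = 0.3150:
  x_C = (0.75·35 + 0.45·20) / 0.3150 = 35.25 / 0.3150 ≈ 111.90
  x_S = (0.30·35 + 0.60·20) / 0.3150 = 22.50 / 0.3150 ≈ 71.43

x_C = 111.90, x_S = 71.43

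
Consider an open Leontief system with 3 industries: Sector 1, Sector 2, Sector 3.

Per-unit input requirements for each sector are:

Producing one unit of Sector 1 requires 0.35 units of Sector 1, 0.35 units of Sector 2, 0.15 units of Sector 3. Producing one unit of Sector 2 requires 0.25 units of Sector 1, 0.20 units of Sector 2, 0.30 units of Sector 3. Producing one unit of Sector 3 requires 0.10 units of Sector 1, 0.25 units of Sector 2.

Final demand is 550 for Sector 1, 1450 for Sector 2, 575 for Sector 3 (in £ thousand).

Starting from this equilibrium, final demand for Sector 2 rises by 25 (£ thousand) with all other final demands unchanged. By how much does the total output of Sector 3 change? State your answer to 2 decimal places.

Δx_3 = 16.52

I − A =
  [   0.65    -0.25    -0.10]
  [  -0.35     0.80    -0.25]
  [  -0.15    -0.30     1.00]
Cofactors of I−A, C_ij = (−1)^(i+j)·(minor ij) (rows/columns in the sector order above):
  C_11 = (0.80)(1.00) − (-0.25)(-0.30) = 0.7250
  C_12 = −[(-0.35)(1.00) − (-0.25)(-0.15)] = 0.3875
  C_13 = (-0.35)(-0.30) − (0.80)(-0.15) = 0.2250
  C_21 = −[(-0.25)(1.00) − (-0.10)(-0.30)] = 0.2800
  C_22 = (0.65)(1.00) − (-0.10)(-0.15) = 0.6350
  C_23 = −[(0.65)(-0.30) − (-0.25)(-0.15)] = 0.2325
  C_31 = (-0.25)(-0.25) − (-0.10)(0.80) = 0.1425
  C_32 = −[(0.65)(-0.25) − (-0.10)(-0.35)] = 0.1975
  C_33 = (0.65)(0.80) − (-0.25)(-0.35) = 0.4325
det(I−A) = Σ_j (I−A)_1j·C_1j = (0.65)(0.7250) + (-0.25)(0.3875) + (-0.10)(0.2250) = 0.351875
adj(I−A) = Cᵀ =
  [ 0.7250   0.2800   0.1425]
  [ 0.3875   0.6350   0.1975]
  [ 0.2250   0.2325   0.4325]
(I − A)⁻¹ = adj(I−A) / det(I−A) ≈
  [   2.0604     0.7957     0.4050]
  [   1.1012     1.8046     0.5613]
  [   0.6394     0.6607     1.2291]
Δx = (I − A)⁻¹ Δd with Δd having +25 in the Sector 2 component and 0 elsewhere.
So Δx_3 = L_32 · (+25), where L_32 = adj(I−A)_32 / det(I−A) = 0.2325 / 0.351875.
Δx_3 = 0.2325 × (+25) / 0.351875 = 5.8125 / 0.351875 ≈ 16.52.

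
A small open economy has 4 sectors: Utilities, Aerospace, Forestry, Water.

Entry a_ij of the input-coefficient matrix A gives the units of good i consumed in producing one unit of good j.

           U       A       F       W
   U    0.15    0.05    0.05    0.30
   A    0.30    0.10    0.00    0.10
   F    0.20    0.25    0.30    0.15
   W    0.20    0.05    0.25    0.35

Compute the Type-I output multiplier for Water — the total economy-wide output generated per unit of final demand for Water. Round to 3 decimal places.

m_W = 4.480

I − A =
  [   0.85    -0.05    -0.05    -0.30]
  [  -0.30     0.90     0.00    -0.10]
  [  -0.20    -0.25     0.70    -0.15]
  [  -0.20    -0.05    -0.25     0.65]
Compute the cofactors C_ij = (−1)^(i+j)·(3×3 minor ij) of I−A; the adjugate is their transpose:
adj(I−A) = Cᵀ =
  [ 0.366000   0.058625   0.097750   0.200500]
  [ 0.144250   0.289875   0.054500   0.123750]
  [ 0.199000   0.140500   0.423750   0.211250]
  [ 0.200250   0.094375   0.197250   0.512250]
det(I−A) = Σ_j (I−A)_1j·C_1j = (0.85)(0.366000) + (-0.05)(0.144250) + (-0.05)(0.199000) + (-0.30)(0.200250) = 0.2338625
(I − A)⁻¹ = adj(I−A) / det(I−A) ≈
  [   1.5650     0.2507     0.4180     0.8573]
  [   0.6168     1.2395     0.2330     0.5292]
  [   0.8509     0.6008     1.8120     0.9033]
  [   0.8563     0.4035     0.8434     2.1904]
The output multiplier for sector j is the column-j sum of the Leontief inverse (I − A)⁻¹ = adj(I−A) / det(I−A).
Column W of adj(I−A): (0.200500, 0.123750, 0.211250, 0.512250); det(I−A) = 0.2338625.
m_W = (0.200500 + 0.123750 + 0.211250 + 0.512250) / 0.2338625 = 1.04775 / 0.2338625 ≈ 4.480.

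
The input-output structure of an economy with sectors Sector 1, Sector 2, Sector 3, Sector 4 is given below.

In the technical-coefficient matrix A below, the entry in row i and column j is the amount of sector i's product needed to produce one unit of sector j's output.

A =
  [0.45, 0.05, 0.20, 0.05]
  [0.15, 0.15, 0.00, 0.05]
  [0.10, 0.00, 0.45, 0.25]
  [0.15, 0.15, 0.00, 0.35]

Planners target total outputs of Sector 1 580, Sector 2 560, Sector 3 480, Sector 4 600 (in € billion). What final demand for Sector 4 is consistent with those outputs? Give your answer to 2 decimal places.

I − A =
  [   0.55    -0.05    -0.20    -0.05]
  [  -0.15     0.85     0.00    -0.05]
  [  -0.10     0.00     0.55    -0.25]
  [  -0.15    -0.15     0.00     0.65]
d = (I − A) x:
  d_1 = (+0.55)·580 + (-0.05)·560 + (-0.20)·480 + (-0.05)·600 = 165.00
  d_2 = (-0.15)·580 + (+0.85)·560 + (+0.00)·480 + (-0.05)·600 = 359.00
  d_3 = (-0.10)·580 + (+0.00)·560 + (+0.55)·480 + (-0.25)·600 = 56.00
  d_4 = (-0.15)·580 + (-0.15)·560 + (+0.00)·480 + (+0.65)·600 = 219.00

d_4 = 219.00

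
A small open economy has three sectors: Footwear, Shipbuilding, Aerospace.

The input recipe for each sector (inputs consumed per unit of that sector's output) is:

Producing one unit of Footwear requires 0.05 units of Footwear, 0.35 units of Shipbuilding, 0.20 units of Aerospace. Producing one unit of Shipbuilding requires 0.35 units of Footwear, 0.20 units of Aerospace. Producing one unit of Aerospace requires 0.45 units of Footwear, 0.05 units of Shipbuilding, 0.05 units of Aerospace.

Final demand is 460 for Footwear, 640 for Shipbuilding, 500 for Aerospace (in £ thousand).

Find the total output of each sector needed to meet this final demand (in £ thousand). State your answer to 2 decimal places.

I − A =
  [   0.95    -0.35    -0.45]
  [  -0.35     1.00    -0.05]
  [  -0.20    -0.20     0.95]
Cofactors of I−A, C_ij = (−1)^(i+j)·(minor ij) (rows/columns in the sector order above):
  C_11 = (1.00)(0.95) − (-0.05)(-0.20) = 0.9400
  C_12 = −[(-0.35)(0.95) − (-0.05)(-0.20)] = 0.3425
  C_13 = (-0.35)(-0.20) − (1.00)(-0.20) = 0.2700
  C_21 = −[(-0.35)(0.95) − (-0.45)(-0.20)] = 0.4225
  C_22 = (0.95)(0.95) − (-0.45)(-0.20) = 0.8125
  C_23 = −[(0.95)(-0.20) − (-0.35)(-0.20)] = 0.2600
  C_31 = (-0.35)(-0.05) − (-0.45)(1.00) = 0.4675
  C_32 = −[(0.95)(-0.05) − (-0.45)(-0.35)] = 0.2050
  C_33 = (0.95)(1.00) − (-0.35)(-0.35) = 0.8275
det(I−A) = Σ_j (I−A)_1j·C_1j = (0.95)(0.9400) + (-0.35)(0.3425) + (-0.45)(0.2700) = 0.651625
adj(I−A) = Cᵀ =
  [ 0.9400   0.4225   0.4675]
  [ 0.3425   0.8125   0.2050]
  [ 0.2700   0.2600   0.8275]
(I − A)⁻¹ = adj(I−A) / det(I−A) ≈
  [   1.4425     0.6484     0.7174]
  [   0.5256     1.2469     0.3146]
  [   0.4143     0.3990     1.2699]
x = (I − A)⁻¹ d = adj(I−A)·d / det(I−A), with det(I−A) = 0.651625:
  x_F = (0.9400·460 + 0.4225·640 + 0.4675·500) / 0.651625 = 936.55 / 0.651625 ≈ 1437.25
  x_S = (0.3425·460 + 0.8125·640 + 0.2050·500) / 0.651625 = 780.05 / 0.651625 ≈ 1197.08
  x_A = (0.2700·460 + 0.2600·640 + 0.8275·500) / 0.651625 = 704.35 / 0.651625 ≈ 1080.91

x_F = 1437.25, x_S = 1197.08, x_A = 1080.91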